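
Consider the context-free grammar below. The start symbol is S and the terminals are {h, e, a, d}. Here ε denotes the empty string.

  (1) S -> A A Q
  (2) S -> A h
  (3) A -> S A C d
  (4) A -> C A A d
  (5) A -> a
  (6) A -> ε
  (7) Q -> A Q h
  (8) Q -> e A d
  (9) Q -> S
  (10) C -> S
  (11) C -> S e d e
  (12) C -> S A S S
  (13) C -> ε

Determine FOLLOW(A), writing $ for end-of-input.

{a, d, e, h}

FIRST(S): from S->A A Q we get {a, d, e, h}; from S->A h we get {a, d, e, h}. So FIRST(S) = {a, d, e, h}.
FIRST(C): from C->S we get {a, d, e, h}; from C->S e d e we get {a, d, e, h}; from C->S A S S we get {a, d, e, h}; from C->ε we get {ε}. So FIRST(C) = {ε, a, d, e, h}.
FIRST(A): from A->S A C d we get {a, d, e, h}; from A->C A A d we get {a, d, e, h}; from A->a we get {a}; from A->ε we get {ε}. So FIRST(A) = {ε, a, d, e, h}.
FIRST(Q): from Q->A Q h we get {a, d, e, h}; from Q->e A d we get {e}; from Q->S we get {a, d, e, h}. So FIRST(Q) = {a, d, e, h}.
FOLLOW(S) includes $ since S is the start symbol.
FOLLOW(A): in S->A A Q (occurrence 1), A is followed by A Q with FIRST {a, d, e, h}; in S->A A Q (occurrence 2), A is followed by Q with FIRST {a, d, e, h}; in S->A h, A is followed by h with FIRST {h}; in A->S A C d, A is followed by C d with FIRST {a, d, e, h}; in A->C A A d (occurrence 1), A is followed by A d with FIRST {a, d, e, h}; in A->C A A d (occurrence 2), A is followed by d with FIRST {d}; in Q->A Q h, A is followed by Q h with FIRST {a, d, e, h}; in Q->e A d, A is followed by d with FIRST {d}; in C->S A S S, A is followed by S S with FIRST {a, d, e, h}. Thus FOLLOW(A) = {a, d, e, h}.
FOLLOW(C): in A->S A C d, C is followed by d with FIRST {d}; in A->C A A d, C is followed by A A d with FIRST {a, d, e, h}. Thus FOLLOW(C) = {a, d, e, h}.
FOLLOW(S): in A->S A C d, S is followed by A C d with FIRST {a, d, e, h}; in Q->S, the suffix after S is empty, so FOLLOW(S) ⊇ FOLLOW(Q) = {$, a, d, e, h}; in C->S, the suffix after S is empty, so FOLLOW(S) ⊇ FOLLOW(C) = {a, d, e, h}; in C->S e d e, S is followed by e d e with FIRST {e}; in C->S A S S (occurrence 1), S is followed by A S S with FIRST {a, d, e, h}; in C->S A S S (occurrence 2), S is followed by S with FIRST {a, d, e, h}; in C->S A S S (occurrence 3), the suffix after S is empty, so FOLLOW(S) ⊇ FOLLOW(C) = {a, d, e, h}. Thus FOLLOW(S) = {$, a, d, e, h}.
FOLLOW(Q): in S->A A Q, the suffix after Q is empty, so FOLLOW(Q) ⊇ FOLLOW(S) = {$, a, d, e, h}; in Q->A Q h, Q is followed by h with FIRST {h}. Thus FOLLOW(Q) = {$, a, d, e, h}.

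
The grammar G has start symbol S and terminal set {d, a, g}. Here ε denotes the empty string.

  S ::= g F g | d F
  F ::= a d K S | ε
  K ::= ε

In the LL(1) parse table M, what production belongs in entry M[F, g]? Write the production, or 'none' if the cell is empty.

F ::= ε

FIRST(S) = {d, g}
FIRST(F) = {ε, a}
FIRST(K) = {ε}
FOLLOW(S) includes $ since S is the start symbol.
FOLLOW(S): in F::=a d K S, the suffix after S is empty, so FOLLOW(S) ⊇ FOLLOW(F) = {$, g}. Thus FOLLOW(S) = {$, g}.
FOLLOW(F): in S::=g F g, F is followed by g with FIRST {g}; in S::=d F, the suffix after F is empty, so FOLLOW(F) ⊇ FOLLOW(S) = {$, g}. Thus FOLLOW(F) = {$, g}.
For F ::= a d K S: FIRST(a d K S) = {a}, so it goes in M[F, t] for t ∈ {a}.
For F ::= ε: FIRST(ε) = {ε}, so it goes in M[F, t] for t ∈ {}; since ε ∈ FIRST, also for every t ∈ FOLLOW(F) = {$, g}.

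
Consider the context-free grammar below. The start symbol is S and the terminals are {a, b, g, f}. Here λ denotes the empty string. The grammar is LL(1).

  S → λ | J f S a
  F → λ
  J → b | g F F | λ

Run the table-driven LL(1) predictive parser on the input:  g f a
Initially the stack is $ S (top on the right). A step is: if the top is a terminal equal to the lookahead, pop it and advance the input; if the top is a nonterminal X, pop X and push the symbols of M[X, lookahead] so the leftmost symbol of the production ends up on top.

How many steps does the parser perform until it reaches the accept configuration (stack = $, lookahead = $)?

8

     Stack          Input    Action
  1  $ S            g f a $  expand S → J f S a
  2  $ a S f J      g f a $  expand J → g F F
  3  $ a S f F F g  g f a $  match g
  4  $ a S f F F    f a $    expand F → λ
  5  $ a S f F      f a $    expand F → λ
  6  $ a S f        f a $    match f
  7  $ a S          a $      expand S → λ
  8  $ a            a $      match a
Accept reached after 8 steps.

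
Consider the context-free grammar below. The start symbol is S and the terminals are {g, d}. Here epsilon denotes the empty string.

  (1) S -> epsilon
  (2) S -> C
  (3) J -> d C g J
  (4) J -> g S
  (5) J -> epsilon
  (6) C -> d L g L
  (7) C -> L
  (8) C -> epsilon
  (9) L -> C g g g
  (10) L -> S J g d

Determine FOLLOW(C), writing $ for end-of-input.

FIRST(J): from J->d C g J we get {d}; from J->g S we get {g}; from J->epsilon we get {epsilon}. So FIRST(J) = {epsilon, d, g}.
FIRST(S): from S->epsilon we get {epsilon}; from S->C we get {epsilon, d, g}. So FIRST(S) = {epsilon, d, g}.
FIRST(C): from C->d L g L we get {d}; from C->L we get {d, g}; from C->epsilon we get {epsilon}. So FIRST(C) = {epsilon, d, g}.
FIRST(L): from L->C g g g we get {d, g}; from L->S J g d we get {d, g}. So FIRST(L) = {d, g}.
FOLLOW(S) includes $ since S is the start symbol.
FOLLOW(J): in J->d C g J, the suffix after J is empty (adds nothing new); in L->S J g d, J is followed by g d with FIRST {g}. Thus FOLLOW(J) = {g}.
FOLLOW(S): in J->g S, the suffix after S is empty, so FOLLOW(S) ⊇ FOLLOW(J) = {g}; in L->S J g d, S is followed by J g d with FIRST {d, g}. Thus FOLLOW(S) = {$, d, g}.
FOLLOW(C): in S->C, the suffix after C is empty, so FOLLOW(C) ⊇ FOLLOW(S) = {$, d, g}; in J->d C g J, C is followed by g J with FIRST {g}; in L->C g g g, C is followed by g g g with FIRST {g}. Thus FOLLOW(C) = {$, d, g}.
FOLLOW(L): in C->d L g L (occurrence 1), L is followed by g L with FIRST {g}; in C->d L g L (occurrence 2), the suffix after L is empty, so FOLLOW(L) ⊇ FOLLOW(C) = {$, d, g}; in C->L, the suffix after L is empty, so FOLLOW(L) ⊇ FOLLOW(C) = {$, d, g}. Thus FOLLOW(L) = {$, d, g}.

{$, d, g}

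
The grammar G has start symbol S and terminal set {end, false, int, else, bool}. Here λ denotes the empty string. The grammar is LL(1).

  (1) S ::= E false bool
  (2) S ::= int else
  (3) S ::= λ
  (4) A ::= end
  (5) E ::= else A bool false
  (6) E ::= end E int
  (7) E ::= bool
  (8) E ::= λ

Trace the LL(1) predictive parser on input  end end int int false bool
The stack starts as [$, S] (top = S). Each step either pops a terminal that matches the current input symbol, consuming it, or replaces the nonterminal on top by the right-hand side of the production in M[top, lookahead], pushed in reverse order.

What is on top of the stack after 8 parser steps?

false

     Stack                       Input                         Action
  1  $ S                         end end int int false bool $  expand S ::= E false bool
  2  $ bool false E              end end int int false bool $  expand E ::= end E int
  3  $ bool false int E end      end end int int false bool $  match end
  4  $ bool false int E          end int int false bool $      expand E ::= end E int
  5  $ bool false int int E end  end int int false bool $      match end
  6  $ bool false int int E      int int false bool $          expand E ::= λ
  7  $ bool false int int        int int false bool $          match int
  8  $ bool false int            int false bool $              match int
Stack after step 8: $ bool false (top = false).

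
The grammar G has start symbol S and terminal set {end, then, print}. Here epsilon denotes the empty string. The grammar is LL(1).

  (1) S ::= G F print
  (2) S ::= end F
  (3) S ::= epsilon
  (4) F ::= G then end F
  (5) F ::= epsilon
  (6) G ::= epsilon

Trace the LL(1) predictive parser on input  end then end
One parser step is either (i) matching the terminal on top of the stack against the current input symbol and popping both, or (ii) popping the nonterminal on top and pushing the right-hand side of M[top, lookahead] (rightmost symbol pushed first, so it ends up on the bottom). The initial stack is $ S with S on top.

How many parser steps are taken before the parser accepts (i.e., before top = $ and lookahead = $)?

7

step 1: stack=$ S  input=end then end $  — expand S ::= end F
step 2: stack=$ F end  input=end then end $  — match end
step 3: stack=$ F  input=then end $  — expand F ::= G then end F
step 4: stack=$ F end then G  input=then end $  — expand G ::= epsilon
step 5: stack=$ F end then  input=then end $  — match then
step 6: stack=$ F end  input=end $  — match end
step 7: stack=$ F  input=$  — expand F ::= epsilon
Accept reached after 7 steps.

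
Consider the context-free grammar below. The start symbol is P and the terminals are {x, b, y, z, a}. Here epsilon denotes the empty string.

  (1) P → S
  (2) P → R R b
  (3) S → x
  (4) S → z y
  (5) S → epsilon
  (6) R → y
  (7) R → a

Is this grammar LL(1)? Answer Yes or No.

FIRST(P) = {epsilon, a, x, y, z}
FIRST(S) = {epsilon, x, z}
FIRST(R) = {a, y}
FOLLOW(P) = {$}
FOLLOW(S) = {$}
FOLLOW(R) = {a, b, y}
Each cell of M receives at most one production.

Yes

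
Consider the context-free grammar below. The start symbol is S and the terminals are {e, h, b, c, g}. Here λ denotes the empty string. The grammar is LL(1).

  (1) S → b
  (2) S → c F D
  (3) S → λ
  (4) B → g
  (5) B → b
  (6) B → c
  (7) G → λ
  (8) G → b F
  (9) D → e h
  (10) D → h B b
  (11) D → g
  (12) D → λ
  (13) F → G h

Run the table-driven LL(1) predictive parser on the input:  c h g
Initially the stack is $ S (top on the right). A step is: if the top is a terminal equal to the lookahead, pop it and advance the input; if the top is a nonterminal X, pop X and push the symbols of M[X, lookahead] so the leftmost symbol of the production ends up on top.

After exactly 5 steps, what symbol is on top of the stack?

D

step 1: stack=$ S  input=c h g $  — expand S → c F D
step 2: stack=$ D F c  input=c h g $  — match c
step 3: stack=$ D F  input=h g $  — expand F → G h
step 4: stack=$ D h G  input=h g $  — expand G → λ
step 5: stack=$ D h  input=h g $  — match h
Stack after step 5: $ D (top = D).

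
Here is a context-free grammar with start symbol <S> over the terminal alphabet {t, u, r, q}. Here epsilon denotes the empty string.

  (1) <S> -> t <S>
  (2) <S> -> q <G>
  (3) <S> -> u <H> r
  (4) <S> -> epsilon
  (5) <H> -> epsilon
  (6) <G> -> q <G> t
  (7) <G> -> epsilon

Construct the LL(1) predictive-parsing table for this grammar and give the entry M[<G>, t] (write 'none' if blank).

FIRST(<S>): from <S>->t <S> we get {t}; from <S>->q <G> we get {q}; from <S>->u <H> r we get {u}; from <S>->epsilon we get {epsilon}. So FIRST(<S>) = {epsilon, q, t, u}.
FIRST(<H>): from <H>->epsilon we get {epsilon}. So FIRST(<H>) = {epsilon}.
FIRST(<G>): from <G>->q <G> t we get {q}; from <G>->epsilon we get {epsilon}. So FIRST(<G>) = {epsilon, q}.
FOLLOW(<S>) includes $ since <S> is the start symbol.
FOLLOW(<S>): in <S>->t <S>, the suffix after <S> is empty (adds nothing new). Thus FOLLOW(<S>) = {$}.
FOLLOW(<G>): in <S>->q <G>, the suffix after <G> is empty, so FOLLOW(<G>) ⊇ FOLLOW(<S>) = {$}; in <G>->q <G> t, <G> is followed by t with FIRST {t}. Thus FOLLOW(<G>) = {$, t}.
For <G> -> q <G> t: FIRST(q <G> t) = {q}, so it goes in M[<G>, t] for t ∈ {q}.
For <G> -> epsilon: FIRST(epsilon) = {epsilon}, so it goes in M[<G>, t] for t ∈ {}; since epsilon ∈ FIRST, also for every t ∈ FOLLOW(<G>) = {$, t}.

<G> -> epsilon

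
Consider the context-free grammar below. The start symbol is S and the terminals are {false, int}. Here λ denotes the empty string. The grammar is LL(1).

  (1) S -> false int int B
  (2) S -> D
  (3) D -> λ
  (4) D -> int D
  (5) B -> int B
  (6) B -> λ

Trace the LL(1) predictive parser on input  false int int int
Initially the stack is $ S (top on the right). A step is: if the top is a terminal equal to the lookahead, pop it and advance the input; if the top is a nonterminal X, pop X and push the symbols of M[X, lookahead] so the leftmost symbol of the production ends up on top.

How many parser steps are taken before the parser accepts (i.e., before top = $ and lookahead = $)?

7

step 1: stack=$ S  input=false int int int $  — expand S -> false int int B
step 2: stack=$ B int int false  input=false int int int $  — match false
step 3: stack=$ B int int  input=int int int $  — match int
step 4: stack=$ B int  input=int int $  — match int
step 5: stack=$ B  input=int $  — expand B -> int B
step 6: stack=$ B int  input=int $  — match int
step 7: stack=$ B  input=$  — expand B -> λ
Accept reached after 7 steps.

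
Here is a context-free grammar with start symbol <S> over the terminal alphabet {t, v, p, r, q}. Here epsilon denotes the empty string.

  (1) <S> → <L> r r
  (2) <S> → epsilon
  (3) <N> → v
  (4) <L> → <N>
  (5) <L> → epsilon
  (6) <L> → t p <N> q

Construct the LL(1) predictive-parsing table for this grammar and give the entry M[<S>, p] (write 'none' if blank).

FIRST(<N>): from <N>→v we get {v}. So FIRST(<N>) = {v}.
FIRST(<L>): from <L>→<N> we get {v}; from <L>→epsilon we get {epsilon}; from <L>→t p <N> q we get {t}. So FIRST(<L>) = {epsilon, t, v}.
FIRST(<S>): from <S>→<L> r r we get {r, t, v}; from <S>→epsilon we get {epsilon}. So FIRST(<S>) = {epsilon, r, t, v}.
FOLLOW(<S>) includes $ since <S> is the start symbol.
FOLLOW(<S>): <S> appears on no right-hand side. Thus FOLLOW(<S>) = {$}.
For <S> → <L> r r: FIRST(<L> r r) = {r, t, v}, so it goes in M[<S>, t] for t ∈ {r, t, v}.
For <S> → epsilon: FIRST(epsilon) = {epsilon}, so it goes in M[<S>, t] for t ∈ {}; since epsilon ∈ FIRST, also for every t ∈ FOLLOW(<S>) = {$}.
None of these place a production in M[<S>, p].

none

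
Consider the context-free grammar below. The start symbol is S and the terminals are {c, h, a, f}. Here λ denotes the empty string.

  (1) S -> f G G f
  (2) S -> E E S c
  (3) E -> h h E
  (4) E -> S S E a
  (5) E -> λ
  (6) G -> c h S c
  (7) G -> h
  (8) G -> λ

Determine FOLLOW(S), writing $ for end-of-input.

FIRST(G): from G->c h S c we get {c}; from G->h we get {h}; from G->λ we get {λ}. So FIRST(G) = {λ, c, h}.
FIRST(S): from S->f G G f we get {f}; from S->E E S c we get {f, h}. So FIRST(S) = {f, h}.
FIRST(E): from E->h h E we get {h}; from E->S S E a we get {f, h}; from E->λ we get {λ}. So FIRST(E) = {λ, f, h}.
FOLLOW(S) includes $ since S is the start symbol.
FOLLOW(S): in S->E E S c, S is followed by c with FIRST {c}; in E->S S E a (occurrence 1), S is followed by S E a with FIRST {f, h}; in E->S S E a (occurrence 2), S is followed by E a with FIRST {a, f, h}; in G->c h S c, S is followed by c with FIRST {c}. Thus FOLLOW(S) = {$, a, c, f, h}.
FOLLOW(E): in S->E E S c (occurrence 1), E is followed by E S c with FIRST {f, h}; in S->E E S c (occurrence 2), E is followed by S c with FIRST {f, h}; in E->h h E, the suffix after E is empty (adds nothing new); in E->S S E a, E is followed by a with FIRST {a}. Thus FOLLOW(E) = {a, f, h}.
FOLLOW(G): in S->f G G f (occurrence 1), G is followed by G f with FIRST {c, f, h}; in S->f G G f (occurrence 2), G is followed by f with FIRST {f}. Thus FOLLOW(G) = {c, f, h}.

{$, a, c, f, h}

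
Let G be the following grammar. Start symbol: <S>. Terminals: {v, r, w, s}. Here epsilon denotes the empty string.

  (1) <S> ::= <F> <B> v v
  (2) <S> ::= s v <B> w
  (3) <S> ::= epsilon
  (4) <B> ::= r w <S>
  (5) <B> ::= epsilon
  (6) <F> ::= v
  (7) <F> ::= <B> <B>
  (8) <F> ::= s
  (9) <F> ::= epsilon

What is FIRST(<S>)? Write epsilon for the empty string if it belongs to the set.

FIRST(<B>) = {epsilon, r}
FIRST(<F>) = {epsilon, r, s, v}  (via <B> <B>)
FIRST(<S>) = {epsilon, r, s, v}  (via <F> <B> v v)

{epsilon, r, s, v}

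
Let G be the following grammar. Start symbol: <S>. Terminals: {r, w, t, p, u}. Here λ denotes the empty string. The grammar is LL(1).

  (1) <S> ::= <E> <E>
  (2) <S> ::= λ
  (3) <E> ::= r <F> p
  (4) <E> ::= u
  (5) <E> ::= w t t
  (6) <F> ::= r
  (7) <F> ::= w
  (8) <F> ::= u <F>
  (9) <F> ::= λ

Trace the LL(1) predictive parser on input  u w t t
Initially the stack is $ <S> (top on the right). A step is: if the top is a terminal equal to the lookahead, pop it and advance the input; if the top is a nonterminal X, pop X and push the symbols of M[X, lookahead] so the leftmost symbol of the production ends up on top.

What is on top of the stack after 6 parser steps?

step 1: stack=$ <S>  input=u w t t $  — expand <S> ::= <E> <E>
step 2: stack=$ <E> <E>  input=u w t t $  — expand <E> ::= u
step 3: stack=$ <E> u  input=u w t t $  — match u
step 4: stack=$ <E>  input=w t t $  — expand <E> ::= w t t
step 5: stack=$ t t w  input=w t t $  — match w
step 6: stack=$ t t  input=t t $  — match t
Stack after step 6: $ t (top = t).

t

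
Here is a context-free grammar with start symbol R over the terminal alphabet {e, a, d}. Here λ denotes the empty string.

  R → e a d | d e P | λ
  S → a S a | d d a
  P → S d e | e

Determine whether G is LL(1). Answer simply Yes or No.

FIRST(R) = {λ, d, e}
FIRST(S) = {a, d}
FIRST(P) = {a, d, e}
FOLLOW(R) = {$}
FOLLOW(S) = {a, d}
FOLLOW(P) = {$}
Each cell of M receives at most one production.

Yes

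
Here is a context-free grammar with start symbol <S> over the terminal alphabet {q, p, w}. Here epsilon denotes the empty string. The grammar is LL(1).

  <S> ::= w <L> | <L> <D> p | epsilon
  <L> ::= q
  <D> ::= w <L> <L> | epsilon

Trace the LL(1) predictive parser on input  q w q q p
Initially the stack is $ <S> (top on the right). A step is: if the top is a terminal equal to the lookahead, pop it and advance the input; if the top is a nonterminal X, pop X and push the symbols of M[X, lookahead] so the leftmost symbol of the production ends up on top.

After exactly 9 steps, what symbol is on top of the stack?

p

step 1: stack=$ <S>  input=q w q q p $  — expand <S> ::= <L> <D> p
step 2: stack=$ p <D> <L>  input=q w q q p $  — expand <L> ::= q
step 3: stack=$ p <D> q  input=q w q q p $  — match q
step 4: stack=$ p <D>  input=w q q p $  — expand <D> ::= w <L> <L>
step 5: stack=$ p <L> <L> w  input=w q q p $  — match w
step 6: stack=$ p <L> <L>  input=q q p $  — expand <L> ::= q
step 7: stack=$ p <L> q  input=q q p $  — match q
step 8: stack=$ p <L>  input=q p $  — expand <L> ::= q
step 9: stack=$ p q  input=q p $  — match q
Stack after step 9: $ p (top = p).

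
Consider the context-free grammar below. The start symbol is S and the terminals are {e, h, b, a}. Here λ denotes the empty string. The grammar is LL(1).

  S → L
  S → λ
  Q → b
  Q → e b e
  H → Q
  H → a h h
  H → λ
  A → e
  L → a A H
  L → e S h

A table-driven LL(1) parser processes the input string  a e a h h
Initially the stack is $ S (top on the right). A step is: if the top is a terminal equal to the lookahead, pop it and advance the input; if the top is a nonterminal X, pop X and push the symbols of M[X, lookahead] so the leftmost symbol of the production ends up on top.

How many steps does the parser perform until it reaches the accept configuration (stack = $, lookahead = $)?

9

step 1: stack=$ S  input=a e a h h $  — expand S → L
step 2: stack=$ L  input=a e a h h $  — expand L → a A H
step 3: stack=$ H A a  input=a e a h h $  — match a
step 4: stack=$ H A  input=e a h h $  — expand A → e
step 5: stack=$ H e  input=e a h h $  — match e
step 6: stack=$ H  input=a h h $  — expand H → a h h
step 7: stack=$ h h a  input=a h h $  — match a
step 8: stack=$ h h  input=h h $  — match h
step 9: stack=$ h  input=h $  — match h
Accept reached after 9 steps.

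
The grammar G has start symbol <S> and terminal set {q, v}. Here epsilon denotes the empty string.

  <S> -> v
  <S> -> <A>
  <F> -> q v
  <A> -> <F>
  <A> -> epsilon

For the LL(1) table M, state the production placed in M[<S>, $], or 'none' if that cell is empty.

<S> -> <A>

FIRST(<F>): from <F>->q v we get {q}. So FIRST(<F>) = {q}.
FIRST(<A>): from <A>-><F> we get {q}; from <A>->epsilon we get {epsilon}. So FIRST(<A>) = {epsilon, q}.
FIRST(<S>): from <S>->v we get {v}; from <S>-><A> we get {epsilon, q}. So FIRST(<S>) = {epsilon, q, v}.
FOLLOW(<S>) includes $ since <S> is the start symbol.
FOLLOW(<S>): <S> appears on no right-hand side. Thus FOLLOW(<S>) = {$}.
For <S> -> v: FIRST(v) = {v}, so it goes in M[<S>, t] for t ∈ {v}.
For <S> -> <A>: FIRST(<A>) = {epsilon, q}, so it goes in M[<S>, t] for t ∈ {q}; since epsilon ∈ FIRST, also for every t ∈ FOLLOW(<S>) = {$}.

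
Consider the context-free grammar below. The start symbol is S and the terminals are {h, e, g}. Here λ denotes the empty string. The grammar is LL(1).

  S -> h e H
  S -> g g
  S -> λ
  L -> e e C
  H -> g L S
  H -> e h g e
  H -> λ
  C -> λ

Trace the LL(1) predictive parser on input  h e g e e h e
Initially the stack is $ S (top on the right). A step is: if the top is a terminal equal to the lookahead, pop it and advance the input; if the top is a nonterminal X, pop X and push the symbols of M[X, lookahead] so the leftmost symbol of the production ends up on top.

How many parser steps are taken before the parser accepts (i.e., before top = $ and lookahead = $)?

13

      Stack      Input            Action
   1  $ S        h e g e e h e $  expand S -> h e H
   2  $ H e h    h e g e e h e $  match h
   3  $ H e      e g e e h e $    match e
   4  $ H        g e e h e $      expand H -> g L S
   5  $ S L g    g e e h e $      match g
   6  $ S L      e e h e $        expand L -> e e C
   7  $ S C e e  e e h e $        match e
   8  $ S C e    e h e $          match e
   9  $ S C      h e $            expand C -> λ
  10  $ S        h e $            expand S -> h e H
  11  $ H e h    h e $            match h
  12  $ H e      e $              match e
  13  $ H        $                expand H -> λ
Accept reached after 13 steps.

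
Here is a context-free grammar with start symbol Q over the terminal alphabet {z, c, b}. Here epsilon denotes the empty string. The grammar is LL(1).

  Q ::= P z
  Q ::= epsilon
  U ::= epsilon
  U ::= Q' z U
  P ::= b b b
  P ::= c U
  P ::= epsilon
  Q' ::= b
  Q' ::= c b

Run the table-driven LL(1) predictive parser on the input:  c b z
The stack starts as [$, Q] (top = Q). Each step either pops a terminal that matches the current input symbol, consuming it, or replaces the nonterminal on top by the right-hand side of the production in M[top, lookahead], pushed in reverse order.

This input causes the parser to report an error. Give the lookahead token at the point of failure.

     Stack       Input    Action
  1  $ Q         c b z $  expand Q ::= P z
  2  $ z P       c b z $  expand P ::= c U
  3  $ z U c     c b z $  match c
  4  $ z U       b z $    expand U ::= Q' z U
  5  $ z U z Q'  b z $    expand Q' ::= b
  6  $ z U z b   b z $    match b
  7  $ z U z     z $      match z
  8  $ z U       $        error: M[U, $] is empty

$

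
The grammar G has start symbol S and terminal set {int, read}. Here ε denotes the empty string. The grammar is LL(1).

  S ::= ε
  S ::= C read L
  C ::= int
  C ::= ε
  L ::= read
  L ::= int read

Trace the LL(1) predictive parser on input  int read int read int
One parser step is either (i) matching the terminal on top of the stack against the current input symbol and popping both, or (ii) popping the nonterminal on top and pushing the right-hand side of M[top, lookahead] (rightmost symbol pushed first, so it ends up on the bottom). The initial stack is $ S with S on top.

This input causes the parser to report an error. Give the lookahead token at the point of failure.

int

step 1: stack=$ S  input=int read int read int $  — expand S ::= C read L
step 2: stack=$ L read C  input=int read int read int $  — expand C ::= int
step 3: stack=$ L read int  input=int read int read int $  — match int
step 4: stack=$ L read  input=read int read int $  — match read
step 5: stack=$ L  input=int read int $  — expand L ::= int read
step 6: stack=$ read int  input=int read int $  — match int
step 7: stack=$ read  input=read int $  — match read
step 8: stack=$  input=int $  — error: stack empty but input remains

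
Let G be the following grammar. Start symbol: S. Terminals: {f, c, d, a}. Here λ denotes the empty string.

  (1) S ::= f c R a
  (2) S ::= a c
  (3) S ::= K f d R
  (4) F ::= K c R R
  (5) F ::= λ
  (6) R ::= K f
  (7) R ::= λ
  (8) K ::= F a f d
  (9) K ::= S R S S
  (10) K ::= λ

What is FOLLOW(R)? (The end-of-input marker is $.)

FIRST(S): from S::=f c R a we get {f}; from S::=a c we get {a}; from S::=K f d R we get {a, c, f}. So FIRST(S) = {a, c, f}.
FIRST(F): from F::=K c R R we get {a, c, f}; from F::=λ we get {λ}. So FIRST(F) = {λ, a, c, f}.
FIRST(K): from K::=F a f d we get {a, c, f}; from K::=S R S S we get {a, c, f}; from K::=λ we get {λ}. So FIRST(K) = {λ, a, c, f}.
FIRST(R): from R::=K f we get {a, c, f}; from R::=λ we get {λ}. So FIRST(R) = {λ, a, c, f}.
FOLLOW(S) includes $ since S is the start symbol.
FOLLOW(F): in K::=F a f d, F is followed by a f d with FIRST {a}. Thus FOLLOW(F) = {a}.
FOLLOW(K): in S::=K f d R, K is followed by f d R with FIRST {f}; in F::=K c R R, K is followed by c R R with FIRST {c}; in R::=K f, K is followed by f with FIRST {f}. Thus FOLLOW(K) = {c, f}.
FOLLOW(S): in K::=S R S S (occurrence 1), S is followed by R S S with FIRST {a, c, f}; in K::=S R S S (occurrence 2), S is followed by S with FIRST {a, c, f}; in K::=S R S S (occurrence 3), the suffix after S is empty, so FOLLOW(S) ⊇ FOLLOW(K) = {c, f}. Thus FOLLOW(S) = {$, a, c, f}.
FOLLOW(R): in S::=f c R a, R is followed by a with FIRST {a}; in S::=K f d R, the suffix after R is empty, so FOLLOW(R) ⊇ FOLLOW(S) = {$, a, c, f}; in F::=K c R R (occurrence 1), R is followed by R with FIRST {λ, a, c, f}; in F::=K c R R (occurrence 1), the suffix after R is nullable, so FOLLOW(R) ⊇ FOLLOW(F) = {a}; in F::=K c R R (occurrence 2), the suffix after R is empty, so FOLLOW(R) ⊇ FOLLOW(F) = {a}; in K::=S R S S, R is followed by S S with FIRST {a, c, f}. Thus FOLLOW(R) = {$, a, c, f}.

{$, a, c, f}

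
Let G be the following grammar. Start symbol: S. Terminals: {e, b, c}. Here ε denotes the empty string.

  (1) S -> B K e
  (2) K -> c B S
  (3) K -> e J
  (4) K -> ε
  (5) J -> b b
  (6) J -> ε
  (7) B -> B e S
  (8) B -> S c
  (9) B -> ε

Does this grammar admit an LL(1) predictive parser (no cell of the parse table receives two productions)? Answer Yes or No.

FIRST(S) = {c, e}
FIRST(K) = {ε, c, e}
FIRST(J) = {ε, b}
FIRST(B) = {ε, c, e}
FOLLOW(S) = {$, c, e}
FOLLOW(K) = {e}
FOLLOW(J) = {e}
FOLLOW(B) = {c, e}
Cell M[B, c] receives both B -> B e S and B -> S c and B -> ε — the grammar is not LL(1).

No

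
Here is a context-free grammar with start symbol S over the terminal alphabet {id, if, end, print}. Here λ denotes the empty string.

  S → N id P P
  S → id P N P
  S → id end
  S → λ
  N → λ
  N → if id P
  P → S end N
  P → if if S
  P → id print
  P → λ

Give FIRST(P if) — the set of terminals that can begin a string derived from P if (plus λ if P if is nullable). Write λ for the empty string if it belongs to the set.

{end, id, if}

FIRST(N) = {λ, if}
FIRST(S) = {λ, id, if}  (via N id P P)
FIRST(P) = {λ, end, id, if}  (via S end N)
FIRST(P if): take FIRST of each symbol in turn, carrying on past any symbol whose FIRST contains λ; result {end, id, if}.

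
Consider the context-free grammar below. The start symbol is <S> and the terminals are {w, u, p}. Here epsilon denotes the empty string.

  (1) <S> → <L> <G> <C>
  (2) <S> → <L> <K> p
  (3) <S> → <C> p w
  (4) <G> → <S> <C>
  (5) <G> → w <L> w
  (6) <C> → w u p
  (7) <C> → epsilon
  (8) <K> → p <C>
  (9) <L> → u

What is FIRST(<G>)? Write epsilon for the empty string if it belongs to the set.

FIRST(<C>) = {epsilon, w}
FIRST(<K>) = {p}
FIRST(<L>) = {u}
FIRST(<S>) = {p, u, w}  (via <L> <G> <C>, <L> <K> p, <C> p w)
FIRST(<G>) = {p, u, w}  (via <S> <C>)

{p, u, w}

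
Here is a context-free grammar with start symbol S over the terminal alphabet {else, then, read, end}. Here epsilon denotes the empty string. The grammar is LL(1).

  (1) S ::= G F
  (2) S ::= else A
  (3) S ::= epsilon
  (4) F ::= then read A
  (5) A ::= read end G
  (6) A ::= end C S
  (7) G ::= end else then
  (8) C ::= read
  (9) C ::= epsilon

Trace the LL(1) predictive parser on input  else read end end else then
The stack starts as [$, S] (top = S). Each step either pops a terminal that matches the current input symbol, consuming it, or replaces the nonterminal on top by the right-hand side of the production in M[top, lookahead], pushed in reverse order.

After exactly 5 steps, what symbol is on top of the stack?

G

     Stack         Input                          Action
  1  $ S           else read end end else then $  expand S ::= else A
  2  $ A else      else read end end else then $  match else
  3  $ A           read end end else then $       expand A ::= read end G
  4  $ G end read  read end end else then $       match read
  5  $ G end       end end else then $            match end
Stack after step 5: $ G (top = G).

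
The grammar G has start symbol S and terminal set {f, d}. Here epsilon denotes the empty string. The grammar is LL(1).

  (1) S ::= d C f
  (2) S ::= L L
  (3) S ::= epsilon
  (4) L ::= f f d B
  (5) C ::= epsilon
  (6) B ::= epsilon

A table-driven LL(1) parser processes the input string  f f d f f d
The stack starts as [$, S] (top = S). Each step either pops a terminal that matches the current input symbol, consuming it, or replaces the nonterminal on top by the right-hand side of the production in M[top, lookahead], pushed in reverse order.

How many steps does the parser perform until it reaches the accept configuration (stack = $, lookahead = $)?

11

      Stack        Input          Action
   1  $ S          f f d f f d $  expand S ::= L L
   2  $ L L        f f d f f d $  expand L ::= f f d B
   3  $ L B d f f  f f d f f d $  match f
   4  $ L B d f    f d f f d $    match f
   5  $ L B d      d f f d $      match d
   6  $ L B        f f d $        expand B ::= epsilon
   7  $ L          f f d $        expand L ::= f f d B
   8  $ B d f f    f f d $        match f
   9  $ B d f      f d $          match f
  10  $ B d        d $            match d
  11  $ B          $              expand B ::= epsilon
Accept reached after 11 steps.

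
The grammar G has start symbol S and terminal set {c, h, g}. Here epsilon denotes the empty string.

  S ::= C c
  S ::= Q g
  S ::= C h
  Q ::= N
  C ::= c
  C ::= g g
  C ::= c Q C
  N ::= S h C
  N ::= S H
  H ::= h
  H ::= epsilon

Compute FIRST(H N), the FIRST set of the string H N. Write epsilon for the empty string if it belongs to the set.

{c, g, h}

FIRST(C): from C::=c we get {c}; from C::=g g we get {g}; from C::=c Q C we get {c}. So FIRST(C) = {c, g}.
FIRST(H): from H::=h we get {h}; from H::=epsilon we get {epsilon}. So FIRST(H) = {epsilon, h}.
FIRST(S): from S::=C c we get {c, g}; from S::=Q g we get {c, g}; from S::=C h we get {c, g}. So FIRST(S) = {c, g}.
FIRST(N): from N::=S h C we get {c, g}; from N::=S H we get {c, g}. So FIRST(N) = {c, g}.
FIRST(Q): from Q::=N we get {c, g}. So FIRST(Q) = {c, g}.
FIRST(H N): take FIRST of each symbol in turn, carrying on past any symbol whose FIRST contains epsilon; result {c, g, h}.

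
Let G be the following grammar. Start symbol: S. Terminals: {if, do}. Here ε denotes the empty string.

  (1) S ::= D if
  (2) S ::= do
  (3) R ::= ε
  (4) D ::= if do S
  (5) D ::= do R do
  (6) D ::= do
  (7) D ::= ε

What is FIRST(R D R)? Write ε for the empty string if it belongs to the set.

FIRST(R) = {ε}
FIRST(D) = {ε, do, if}
FIRST(S) = {do, if}  (via D if)
FIRST(R D R): take FIRST of each symbol in turn, carrying on past any symbol whose FIRST contains ε; result {ε, do, if}.

{ε, do, if}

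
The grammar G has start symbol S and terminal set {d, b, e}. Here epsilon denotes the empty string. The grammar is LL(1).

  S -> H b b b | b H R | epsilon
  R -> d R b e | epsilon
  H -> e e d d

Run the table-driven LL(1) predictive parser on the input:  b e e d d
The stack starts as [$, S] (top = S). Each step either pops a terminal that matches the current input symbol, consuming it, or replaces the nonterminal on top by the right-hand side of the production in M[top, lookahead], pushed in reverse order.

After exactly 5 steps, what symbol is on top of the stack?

d

step 1: stack=$ S  input=b e e d d $  — expand S -> b H R
step 2: stack=$ R H b  input=b e e d d $  — match b
step 3: stack=$ R H  input=e e d d $  — expand H -> e e d d
step 4: stack=$ R d d e e  input=e e d d $  — match e
step 5: stack=$ R d d e  input=e d d $  — match e
Stack after step 5: $ R d d (top = d).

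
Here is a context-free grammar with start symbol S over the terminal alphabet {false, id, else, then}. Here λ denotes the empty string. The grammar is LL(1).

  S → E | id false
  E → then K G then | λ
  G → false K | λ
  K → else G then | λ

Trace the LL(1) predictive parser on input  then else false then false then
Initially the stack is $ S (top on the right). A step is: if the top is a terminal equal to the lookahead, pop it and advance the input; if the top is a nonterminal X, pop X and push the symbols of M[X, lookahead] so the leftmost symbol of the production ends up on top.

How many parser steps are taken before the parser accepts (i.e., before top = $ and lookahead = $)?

step 1: stack=$ S  input=then else false then false then $  — expand S → E
step 2: stack=$ E  input=then else false then false then $  — expand E → then K G then
step 3: stack=$ then G K then  input=then else false then false then $  — match then
step 4: stack=$ then G K  input=else false then false then $  — expand K → else G then
step 5: stack=$ then G then G else  input=else false then false then $  — match else
step 6: stack=$ then G then G  input=false then false then $  — expand G → false K
step 7: stack=$ then G then K false  input=false then false then $  — match false
step 8: stack=$ then G then K  input=then false then $  — expand K → λ
step 9: stack=$ then G then  input=then false then $  — match then
step 10: stack=$ then G  input=false then $  — expand G → false K
step 11: stack=$ then K false  input=false then $  — match false
step 12: stack=$ then K  input=then $  — expand K → λ
step 13: stack=$ then  input=then $  — match then
Accept reached after 13 steps.

13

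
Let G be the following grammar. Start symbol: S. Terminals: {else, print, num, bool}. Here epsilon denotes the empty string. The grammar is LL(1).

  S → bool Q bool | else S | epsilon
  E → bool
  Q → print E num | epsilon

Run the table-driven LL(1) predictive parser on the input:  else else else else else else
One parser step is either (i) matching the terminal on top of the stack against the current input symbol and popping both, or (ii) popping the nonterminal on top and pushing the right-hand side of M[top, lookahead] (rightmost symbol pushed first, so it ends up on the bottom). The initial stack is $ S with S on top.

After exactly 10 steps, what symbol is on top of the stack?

S

step 1: stack=$ S  input=else else else else else else $  — expand S → else S
step 2: stack=$ S else  input=else else else else else else $  — match else
step 3: stack=$ S  input=else else else else else $  — expand S → else S
step 4: stack=$ S else  input=else else else else else $  — match else
step 5: stack=$ S  input=else else else else $  — expand S → else S
step 6: stack=$ S else  input=else else else else $  — match else
step 7: stack=$ S  input=else else else $  — expand S → else S
step 8: stack=$ S else  input=else else else $  — match else
step 9: stack=$ S  input=else else $  — expand S → else S
step 10: stack=$ S else  input=else else $  — match else
Stack after step 10: $ S (top = S).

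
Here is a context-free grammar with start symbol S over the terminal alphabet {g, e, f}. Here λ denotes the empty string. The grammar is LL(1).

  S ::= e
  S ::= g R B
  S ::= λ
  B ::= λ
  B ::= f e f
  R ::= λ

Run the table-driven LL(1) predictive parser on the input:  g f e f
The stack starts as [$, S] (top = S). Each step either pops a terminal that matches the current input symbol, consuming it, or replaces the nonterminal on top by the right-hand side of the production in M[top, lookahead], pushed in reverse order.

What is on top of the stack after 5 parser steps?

e

step 1: stack=$ S  input=g f e f $  — expand S ::= g R B
step 2: stack=$ B R g  input=g f e f $  — match g
step 3: stack=$ B R  input=f e f $  — expand R ::= λ
step 4: stack=$ B  input=f e f $  — expand B ::= f e f
step 5: stack=$ f e f  input=f e f $  — match f
Stack after step 5: $ f e (top = e).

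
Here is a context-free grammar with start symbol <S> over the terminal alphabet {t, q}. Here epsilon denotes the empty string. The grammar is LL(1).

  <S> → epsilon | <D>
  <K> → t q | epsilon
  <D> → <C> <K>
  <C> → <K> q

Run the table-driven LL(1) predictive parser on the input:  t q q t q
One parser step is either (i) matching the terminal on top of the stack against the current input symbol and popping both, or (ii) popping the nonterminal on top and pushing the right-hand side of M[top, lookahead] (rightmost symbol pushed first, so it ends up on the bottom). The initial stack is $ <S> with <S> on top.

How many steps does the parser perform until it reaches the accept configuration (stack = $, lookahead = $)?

      Stack        Input        Action
   1  $ <S>        t q q t q $  expand <S> → <D>
   2  $ <D>        t q q t q $  expand <D> → <C> <K>
   3  $ <K> <C>    t q q t q $  expand <C> → <K> q
   4  $ <K> q <K>  t q q t q $  expand <K> → t q
   5  $ <K> q q t  t q q t q $  match t
   6  $ <K> q q    q q t q $    match q
   7  $ <K> q      q t q $      match q
   8  $ <K>        t q $        expand <K> → t q
   9  $ q t        t q $        match t
  10  $ q          q $          match q
Accept reached after 10 steps.

10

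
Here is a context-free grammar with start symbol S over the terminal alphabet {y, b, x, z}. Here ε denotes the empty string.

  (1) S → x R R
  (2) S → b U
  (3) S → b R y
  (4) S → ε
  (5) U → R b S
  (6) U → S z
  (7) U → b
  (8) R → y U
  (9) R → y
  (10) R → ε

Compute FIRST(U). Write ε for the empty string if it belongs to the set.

FIRST(S) = {ε, b, x}
FIRST(R) = {ε, y}
FIRST(U) = {b, x, y, z}  (via R b S, S z)

{b, x, y, z}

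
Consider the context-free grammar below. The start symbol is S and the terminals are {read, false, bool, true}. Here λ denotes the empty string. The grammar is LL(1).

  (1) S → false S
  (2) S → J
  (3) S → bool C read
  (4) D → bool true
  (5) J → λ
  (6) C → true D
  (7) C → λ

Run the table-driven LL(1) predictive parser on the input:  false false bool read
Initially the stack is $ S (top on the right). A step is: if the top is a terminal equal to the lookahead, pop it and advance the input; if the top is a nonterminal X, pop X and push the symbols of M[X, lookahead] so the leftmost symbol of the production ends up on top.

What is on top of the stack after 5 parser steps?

step 1: stack=$ S  input=false false bool read $  — expand S → false S
step 2: stack=$ S false  input=false false bool read $  — match false
step 3: stack=$ S  input=false bool read $  — expand S → false S
step 4: stack=$ S false  input=false bool read $  — match false
step 5: stack=$ S  input=bool read $  — expand S → bool C read
Stack after step 5: $ read C bool (top = bool).

bool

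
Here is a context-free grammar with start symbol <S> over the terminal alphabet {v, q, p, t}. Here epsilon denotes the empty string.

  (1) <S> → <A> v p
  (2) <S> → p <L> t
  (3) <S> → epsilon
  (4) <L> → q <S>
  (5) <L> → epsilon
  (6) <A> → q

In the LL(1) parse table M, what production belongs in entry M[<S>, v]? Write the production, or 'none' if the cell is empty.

FIRST(<L>) = {epsilon, q}
FIRST(<A>) = {q}
FIRST(<S>) = {epsilon, p, q}  (via <A> v p)
FOLLOW(<S>) includes $ since <S> is the start symbol.
FOLLOW(<L>): in <S>→p <L> t, <L> is followed by t with FIRST {t}. Thus FOLLOW(<L>) = {t}.
FOLLOW(<S>): in <L>→q <S>, the suffix after <S> is empty, so FOLLOW(<S>) ⊇ FOLLOW(<L>) = {t}. Thus FOLLOW(<S>) = {$, t}.
For <S> → <A> v p: FIRST(<A> v p) = {q}, so it goes in M[<S>, t] for t ∈ {q}.
For <S> → p <L> t: FIRST(p <L> t) = {p}, so it goes in M[<S>, t] for t ∈ {p}.
For <S> → epsilon: FIRST(epsilon) = {epsilon}, so it goes in M[<S>, t] for t ∈ {}; since epsilon ∈ FIRST, also for every t ∈ FOLLOW(<S>) = {$, t}.
None of these place a production in M[<S>, v].

none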